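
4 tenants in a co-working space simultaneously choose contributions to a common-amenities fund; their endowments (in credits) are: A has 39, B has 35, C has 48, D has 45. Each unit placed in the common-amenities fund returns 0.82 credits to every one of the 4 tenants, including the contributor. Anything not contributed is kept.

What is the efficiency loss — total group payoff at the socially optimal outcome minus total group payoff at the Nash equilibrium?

The private return per contributed unit is 0.82 < 1 for everyone, so the Nash equilibrium is zero contribution and the group total is Σ E_j = 39 + 35 + 48 + 45 = 167.
Each contributed unit returns 3.280 to the group, so the social optimum is full contribution by everyone: group total = 3.280 × 167 = 547.76.
Efficiency loss = (3.280 − 1) × 167 = 380.76.

380.76 credits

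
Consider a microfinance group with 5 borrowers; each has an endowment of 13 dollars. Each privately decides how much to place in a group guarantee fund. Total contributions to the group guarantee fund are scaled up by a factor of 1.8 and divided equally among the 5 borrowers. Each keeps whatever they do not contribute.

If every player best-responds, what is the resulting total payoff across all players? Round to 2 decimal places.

Each contributed unit returns 1.8/5 = 0.3600 to its contributor — below 1 — so contributing 0 is dominant for every player. At the Nash equilibrium everyone keeps their 13, and the group total is 5 × 13 = 65.

65.00 dollars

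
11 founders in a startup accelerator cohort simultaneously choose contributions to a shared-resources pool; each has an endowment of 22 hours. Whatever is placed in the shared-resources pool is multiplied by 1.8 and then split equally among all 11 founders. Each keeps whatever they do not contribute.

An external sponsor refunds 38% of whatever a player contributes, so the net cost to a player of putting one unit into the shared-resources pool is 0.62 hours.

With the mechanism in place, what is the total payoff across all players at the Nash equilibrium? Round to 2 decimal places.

The effective private return is (1.8/11) / 0.62 = 0.2639, which is still under 1, so the mechanism doesn't change anyone's dominant strategy: zero contribution.
At the Nash equilibrium no one contributes; group total payoff = 11 × 22 = 242.

242.00 hours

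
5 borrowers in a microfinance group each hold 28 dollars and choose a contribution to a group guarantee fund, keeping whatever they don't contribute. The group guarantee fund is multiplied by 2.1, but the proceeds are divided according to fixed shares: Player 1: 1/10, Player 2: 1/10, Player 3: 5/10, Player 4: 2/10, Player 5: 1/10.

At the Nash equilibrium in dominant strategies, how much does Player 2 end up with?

Each unit j contributes comes back to j as 2.1 × (j's share), so j prefers to contribute only if that share exceeds 1/2.1 = 0.4762; otherwise keeping the unit dominates.
The only share above 0.4762 is Player 3's 5/10, contributing 28; the remaining 4 contribute 0. Total contributed: 28.
Player 2 keeps 28 and receives 2.1 × 28 × 1/10 = 5.88 from the group guarantee fund, for a payoff of 33.88.

33.88 dollars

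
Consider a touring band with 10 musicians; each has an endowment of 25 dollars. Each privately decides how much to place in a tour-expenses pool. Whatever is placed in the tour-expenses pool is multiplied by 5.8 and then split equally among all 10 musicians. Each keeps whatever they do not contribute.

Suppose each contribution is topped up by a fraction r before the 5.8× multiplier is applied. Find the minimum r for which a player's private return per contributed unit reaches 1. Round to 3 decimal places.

With matching at rate r, one contributed unit becomes (1 + r) in the tour-expenses pool and returns 5.8 × (1 + r) / 10 to the contributor.
Setting this equal to 1: 1 + r = 10/5.8 = 1.7241.
So the minimum matching rate is r = 1.7241 − 1 = 0.724.

0.724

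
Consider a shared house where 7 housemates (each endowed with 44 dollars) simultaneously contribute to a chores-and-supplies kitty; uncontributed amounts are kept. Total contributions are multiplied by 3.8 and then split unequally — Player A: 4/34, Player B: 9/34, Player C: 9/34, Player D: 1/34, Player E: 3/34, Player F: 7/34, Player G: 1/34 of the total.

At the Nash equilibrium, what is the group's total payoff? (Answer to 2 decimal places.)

554.40 dollars

Each unit j contributes comes back to j as 3.8 × (j's share), so j prefers to contribute only if that share exceeds 1/3.8 = 0.2632; otherwise keeping the unit dominates.
Player B and Player C are above the threshold, contributing 44 each; the remaining 5 contribute 0. Total contributed: 88.
The chores-and-supplies kitty pays out 3.8 × 88 = 334.40 in total (split across the unequal shares, but the aggregate is all that matters for the group sum).
The 5 free-riders keep 44 each, adding 220. Group total = 220 + 334.40 = 554.40.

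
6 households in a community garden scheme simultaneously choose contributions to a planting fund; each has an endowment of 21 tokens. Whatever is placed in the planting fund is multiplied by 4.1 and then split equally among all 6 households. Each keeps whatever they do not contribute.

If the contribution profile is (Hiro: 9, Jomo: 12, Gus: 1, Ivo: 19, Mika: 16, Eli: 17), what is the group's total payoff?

Total contributed: 9 + 12 + 1 + 19 + 16 + 17 = 74; total kept: 6 × 21 − 74 = 52.
The planting fund pays out 4.1 × 74 = 303.40 in aggregate.
Group total = 52 + 303.40 = 355.40.

355.40 tokens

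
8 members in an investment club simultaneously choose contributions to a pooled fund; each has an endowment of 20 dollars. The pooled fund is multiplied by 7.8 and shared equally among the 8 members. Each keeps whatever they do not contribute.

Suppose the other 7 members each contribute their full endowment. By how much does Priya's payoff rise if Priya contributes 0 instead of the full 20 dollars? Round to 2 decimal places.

Switching from a contribution of 20 to 0 lets Priya keep an extra 20 dollars, but lowers the pooled fund by 20, which costs Priya their own share of that drop: 7.8/8 × 20 = 19.50.
Net gain = 20 − 19.50 = 0.50. The private return per contributed unit (0.9750) is below 1, so free-riding is indeed the best response regardless of what the others do.

0.50 dollars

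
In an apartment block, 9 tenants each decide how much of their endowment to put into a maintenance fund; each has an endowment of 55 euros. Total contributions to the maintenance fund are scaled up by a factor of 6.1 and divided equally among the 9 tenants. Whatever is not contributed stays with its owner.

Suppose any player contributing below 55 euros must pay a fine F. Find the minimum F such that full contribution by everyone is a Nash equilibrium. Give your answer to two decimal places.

Given the others contribute fully, the best deviation is to contribute 0 (any partial contribution still incurs the fine and gives up units whose private return 0.6778 is below 1).
Deviating from 55 to 0 saves 55 euros but forfeits the deviator's share of the drop in the maintenance fund: 6.1/9 × 55 = 37.28.
So the deviation gain is 55 − 37.28 = 17.72, and the fine must be at least 17.72 euros to wipe it out.

17.72 euros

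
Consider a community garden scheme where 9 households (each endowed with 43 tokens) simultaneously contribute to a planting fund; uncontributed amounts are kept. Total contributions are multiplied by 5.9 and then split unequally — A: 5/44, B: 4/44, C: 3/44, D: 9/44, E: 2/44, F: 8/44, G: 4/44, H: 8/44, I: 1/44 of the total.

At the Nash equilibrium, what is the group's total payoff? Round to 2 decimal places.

1019.10 tokens

A player with share s gets back 5.9·s per unit contributed, so full contribution is dominant for anyone with s > 1/5.9 = 0.1695 and zero contribution is dominant for anyone below.
D, F and H clear that bar, contributing 43 each; the remaining 6 contribute 0. Total contributed: 129.
The planting fund pays out 5.9 × 129 = 761.10 in total (split across the unequal shares, but the aggregate is all that matters for the group sum).
The 6 free-riders keep 43 each, adding 258. Group total = 258 + 761.10 = 1019.10.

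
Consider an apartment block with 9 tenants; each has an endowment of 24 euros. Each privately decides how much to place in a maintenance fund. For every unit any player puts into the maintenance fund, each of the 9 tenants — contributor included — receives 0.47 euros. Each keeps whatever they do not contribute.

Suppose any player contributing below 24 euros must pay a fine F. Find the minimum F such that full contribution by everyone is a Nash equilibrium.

Given the others contribute fully, the best deviation is to contribute 0 (any partial contribution still incurs the fine and gives up units whose private return 0.47 is below 1).
Deviating from 24 to 0 saves 24 euros but forfeits the deviator's share of the drop in the maintenance fund: 0.47 × 24 = 11.28.
So the deviation gain is 24 − 11.28 = 12.72, and the fine must be at least 12.72 euros to wipe it out.

12.72 euros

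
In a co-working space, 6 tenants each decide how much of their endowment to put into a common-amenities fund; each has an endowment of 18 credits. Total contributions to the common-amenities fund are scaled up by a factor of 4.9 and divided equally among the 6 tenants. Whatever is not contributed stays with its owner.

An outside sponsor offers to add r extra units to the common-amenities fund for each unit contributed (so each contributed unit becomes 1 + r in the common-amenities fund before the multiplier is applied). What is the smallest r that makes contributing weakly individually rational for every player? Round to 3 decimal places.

With matching at rate r, one contributed unit becomes (1 + r) in the common-amenities fund and returns 4.9 × (1 + r) / 6 to the contributor.
Setting this equal to 1: 1 + r = 6/4.9 = 1.2245.
So the minimum matching rate is r = 1.2245 − 1 = 0.224.

0.224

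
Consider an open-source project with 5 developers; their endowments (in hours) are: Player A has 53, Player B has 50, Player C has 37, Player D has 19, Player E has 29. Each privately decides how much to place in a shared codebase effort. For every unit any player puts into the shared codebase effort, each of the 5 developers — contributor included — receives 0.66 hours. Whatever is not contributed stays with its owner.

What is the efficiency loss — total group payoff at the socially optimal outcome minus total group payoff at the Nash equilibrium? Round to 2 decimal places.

432.40 hours

The private return per contributed unit is 0.66 < 1 for everyone, so the Nash equilibrium is zero contribution and the group total is Σ E_j = 53 + 50 + 37 + 19 + 29 = 188.
Each contributed unit returns 3.300 to the group, so the social optimum is full contribution by everyone: group total = 3.300 × 188 = 620.40.
Efficiency loss = (3.300 − 1) × 188 = 432.40.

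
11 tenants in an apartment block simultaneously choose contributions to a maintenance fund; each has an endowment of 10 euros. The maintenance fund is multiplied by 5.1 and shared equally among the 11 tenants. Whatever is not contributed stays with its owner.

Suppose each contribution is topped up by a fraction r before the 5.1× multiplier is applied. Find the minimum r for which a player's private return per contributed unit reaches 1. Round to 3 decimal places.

1.157

With matching at rate r, one contributed unit becomes (1 + r) in the maintenance fund and returns 5.1 × (1 + r) / 11 to the contributor.
Setting this equal to 1: 1 + r = 11/5.1 = 2.1569.
So the minimum matching rate is r = 2.1569 − 1 = 1.157.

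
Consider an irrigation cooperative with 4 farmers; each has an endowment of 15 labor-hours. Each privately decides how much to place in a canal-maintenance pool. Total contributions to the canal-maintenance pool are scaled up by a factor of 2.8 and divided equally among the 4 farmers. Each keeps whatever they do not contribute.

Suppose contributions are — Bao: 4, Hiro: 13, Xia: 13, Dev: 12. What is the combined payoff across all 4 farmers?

Total contributed: 4 + 13 + 13 + 12 = 42; total kept: 4 × 15 − 42 = 18.
The canal-maintenance pool pays out 2.8 × 42 = 117.60 in aggregate.
Group total = 18 + 117.60 = 135.60.

135.60 labor-hours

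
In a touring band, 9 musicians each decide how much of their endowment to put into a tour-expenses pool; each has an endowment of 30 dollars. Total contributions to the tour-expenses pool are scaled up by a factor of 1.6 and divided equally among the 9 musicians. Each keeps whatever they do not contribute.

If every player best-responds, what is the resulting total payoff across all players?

270.00 dollars

Each contributed unit returns 1.6/9 = 0.1778 to its contributor — below 1 — so contributing 0 is dominant for every player. At the Nash equilibrium everyone keeps their 30, and the group total is 9 × 30 = 270.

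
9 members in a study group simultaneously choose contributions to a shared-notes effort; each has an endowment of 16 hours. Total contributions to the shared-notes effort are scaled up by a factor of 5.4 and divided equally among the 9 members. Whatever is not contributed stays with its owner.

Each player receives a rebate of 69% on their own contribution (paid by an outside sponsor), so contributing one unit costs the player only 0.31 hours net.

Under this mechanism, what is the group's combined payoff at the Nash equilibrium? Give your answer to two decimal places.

The effective private return per unit is now (5.4/9) / 0.31 = 1.9355 > 1, so every player's dominant strategy flips to full contribution.
So the Nash equilibrium is full contribution by all 9; the group earns 9 × (16 × 0.69 + 5.4 × 16) = 876.96.

876.96 hours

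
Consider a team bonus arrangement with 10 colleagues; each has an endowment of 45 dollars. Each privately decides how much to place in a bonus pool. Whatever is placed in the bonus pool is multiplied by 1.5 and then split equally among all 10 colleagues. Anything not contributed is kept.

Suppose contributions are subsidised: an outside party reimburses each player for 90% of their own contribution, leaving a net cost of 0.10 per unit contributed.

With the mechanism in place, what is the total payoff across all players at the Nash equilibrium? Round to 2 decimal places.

1080.00 dollars

Under the mechanism each unit contributed yields (1.5/10) / 0.10 = 1.5000 back to its contributor per unit of net cost, which exceeds 1, making full contribution the dominant choice for everyone.
At the Nash equilibrium everyone contributes 45. Group total payoff = 10 × (45 × 0.90 + 1.5 × 45) = 1080.00.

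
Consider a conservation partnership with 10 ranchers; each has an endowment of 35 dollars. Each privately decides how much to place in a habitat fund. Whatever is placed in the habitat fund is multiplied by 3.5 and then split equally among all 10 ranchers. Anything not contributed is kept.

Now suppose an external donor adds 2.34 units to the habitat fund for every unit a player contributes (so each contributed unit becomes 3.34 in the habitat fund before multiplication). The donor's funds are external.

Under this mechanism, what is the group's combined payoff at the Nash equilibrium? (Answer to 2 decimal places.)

4091.50 dollars

With the mechanism, a contributed unit returns 3.5 × 3.34 / 10 = 1.1690 per unit of net cost to the contributor — now above 1 — so contributing fully is weakly dominant for every player.
So the Nash equilibrium is full contribution by all 10; the group earns 3.5 × 3.34 × 350 = 4091.50.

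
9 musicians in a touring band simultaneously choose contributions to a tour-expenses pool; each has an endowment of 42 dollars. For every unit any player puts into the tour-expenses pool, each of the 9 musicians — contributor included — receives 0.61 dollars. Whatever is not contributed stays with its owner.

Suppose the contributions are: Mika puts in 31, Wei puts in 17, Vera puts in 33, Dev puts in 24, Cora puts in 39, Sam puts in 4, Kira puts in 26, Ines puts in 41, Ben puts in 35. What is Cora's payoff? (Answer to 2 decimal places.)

Total contributed: 31 + 17 + 33 + 24 + 39 + 4 + 26 + 41 + 35 = 250.
Each receives 0.61 × 250 = 152.50 from the tour-expenses pool.
Cora keeps 42 − 39 = 3, so Cora's payoff is 3 + 152.50 = 155.50.

155.50 dollars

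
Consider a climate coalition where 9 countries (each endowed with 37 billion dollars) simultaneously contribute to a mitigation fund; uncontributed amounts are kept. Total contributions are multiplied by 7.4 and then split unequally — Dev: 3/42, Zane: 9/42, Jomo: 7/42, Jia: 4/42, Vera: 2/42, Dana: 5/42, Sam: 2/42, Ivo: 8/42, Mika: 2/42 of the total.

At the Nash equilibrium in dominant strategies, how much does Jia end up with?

115.23 billion dollars

For player j, contributing a unit is worthwhile iff 7.4 × (j's share) ≥ 1, i.e. iff j's share is at least 0.1351.
Zane, Jomo and Ivo are above the threshold, contributing 37 each; the remaining 6 contribute 0. Total contributed: 111.
Jia keeps 37 and receives 7.4 × 111 × 4/42 = 78.23 from the mitigation fund, for a payoff of 115.23.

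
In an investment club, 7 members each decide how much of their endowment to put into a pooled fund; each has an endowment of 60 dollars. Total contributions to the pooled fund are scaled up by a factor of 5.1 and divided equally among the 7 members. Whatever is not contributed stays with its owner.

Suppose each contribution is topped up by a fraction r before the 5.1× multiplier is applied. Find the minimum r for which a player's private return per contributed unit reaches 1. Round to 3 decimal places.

With matching at rate r, one contributed unit becomes (1 + r) in the pooled fund and returns 5.1 × (1 + r) / 7 to the contributor.
Setting this equal to 1: 1 + r = 7/5.1 = 1.3725.
So the minimum matching rate is r = 1.3725 − 1 = 0.373.

0.373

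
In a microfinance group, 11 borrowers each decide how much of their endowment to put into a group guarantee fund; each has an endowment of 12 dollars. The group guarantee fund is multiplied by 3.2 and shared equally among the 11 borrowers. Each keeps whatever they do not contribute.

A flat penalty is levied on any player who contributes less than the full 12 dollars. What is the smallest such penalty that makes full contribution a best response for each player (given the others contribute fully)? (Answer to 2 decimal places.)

Given the others contribute fully, the best deviation is to contribute 0 (any partial contribution still incurs the fine and gives up units whose private return 0.2909 is below 1).
Deviating from 12 to 0 saves 12 dollars but forfeits the deviator's share of the drop in the group guarantee fund: 3.2/11 × 12 = 3.49.
So the deviation gain is 12 − 3.49 = 8.51, and the fine must be at least 8.51 dollars to wipe it out.

8.51 dollars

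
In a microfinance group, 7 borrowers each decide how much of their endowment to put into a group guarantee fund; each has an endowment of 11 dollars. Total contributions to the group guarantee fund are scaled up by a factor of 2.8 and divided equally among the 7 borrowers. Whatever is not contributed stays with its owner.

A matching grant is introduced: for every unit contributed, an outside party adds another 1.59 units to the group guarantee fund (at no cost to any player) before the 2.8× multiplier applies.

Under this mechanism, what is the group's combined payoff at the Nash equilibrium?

558.40 dollars

With the mechanism, a contributed unit returns 2.8 × 2.59 / 7 = 1.0360 per unit of net cost to the contributor — now above 1 — so contributing fully is weakly dominant for every player.
So the Nash equilibrium is full contribution by all 7; the group earns 2.8 × 2.59 × 77 = 558.40.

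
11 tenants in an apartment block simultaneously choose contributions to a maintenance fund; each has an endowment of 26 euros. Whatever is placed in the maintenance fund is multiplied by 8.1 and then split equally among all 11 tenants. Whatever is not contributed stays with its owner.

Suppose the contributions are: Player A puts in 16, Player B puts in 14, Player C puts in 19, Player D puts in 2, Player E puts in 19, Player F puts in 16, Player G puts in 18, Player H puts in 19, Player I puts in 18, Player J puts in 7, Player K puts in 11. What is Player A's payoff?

127.08 euros

Total contributed: 16 + 14 + 19 + 2 + 19 + 16 + 18 + 19 + 18 + 7 + 11 = 159.
Each receives 8.1 × 159 / 11 = 117.08 from the maintenance fund.
Player A keeps 26 − 16 = 10, so Player A's payoff is 10 + 117.08 = 127.08.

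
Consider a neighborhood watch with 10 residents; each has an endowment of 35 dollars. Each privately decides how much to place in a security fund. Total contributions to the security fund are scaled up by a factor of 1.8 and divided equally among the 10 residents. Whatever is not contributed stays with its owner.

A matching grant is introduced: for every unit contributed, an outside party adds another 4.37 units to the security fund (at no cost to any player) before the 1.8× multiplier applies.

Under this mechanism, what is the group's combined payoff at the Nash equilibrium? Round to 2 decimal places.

The effective private return is 1.8 × 5.37 / 10 = 0.9666, which is still under 1, so the mechanism doesn't change anyone's dominant strategy: zero contribution.
Everyone keeps their endowment and the group total is 10 × 35 = 350.

350.00 dollars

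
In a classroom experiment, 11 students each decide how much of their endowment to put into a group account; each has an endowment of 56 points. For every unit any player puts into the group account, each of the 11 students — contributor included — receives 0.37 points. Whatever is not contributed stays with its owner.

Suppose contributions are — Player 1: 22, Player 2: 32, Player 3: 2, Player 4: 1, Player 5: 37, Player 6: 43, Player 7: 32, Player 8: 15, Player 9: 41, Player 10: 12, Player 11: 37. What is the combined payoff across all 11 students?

1457.18 points

Total contributed: 22 + 32 + 2 + 1 + 37 + 43 + 32 + 15 + 41 + 12 + 37 = 274; total kept: 11 × 56 − 274 = 342.
The group account pays out 0.37 × 11 × 274 = 1115.18 in aggregate.
Group total = 342 + 1115.18 = 1457.18.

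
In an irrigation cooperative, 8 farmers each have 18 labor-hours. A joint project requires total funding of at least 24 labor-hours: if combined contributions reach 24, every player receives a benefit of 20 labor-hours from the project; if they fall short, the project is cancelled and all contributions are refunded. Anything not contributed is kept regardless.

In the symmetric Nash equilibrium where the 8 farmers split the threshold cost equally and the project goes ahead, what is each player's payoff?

35 labor-hours

Equal share of the threshold: 24/8 = 3.
At this profile no one gains by cutting their contribution: any cut drops the total below 24, the project is cancelled, contributions are refunded, and the deviator ends with 18, which is less than 18 − 3 + 20 = 35. Contributing more than 3 just wastes the excess. So contributing exactly 3 is a best response.
Each player's payoff: 18 − 3 + 20 = 35.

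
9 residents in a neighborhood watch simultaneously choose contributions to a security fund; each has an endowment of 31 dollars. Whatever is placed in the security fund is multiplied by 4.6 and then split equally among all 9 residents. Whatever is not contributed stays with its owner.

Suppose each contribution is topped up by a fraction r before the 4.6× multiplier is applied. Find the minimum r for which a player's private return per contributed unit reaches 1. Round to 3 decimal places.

With matching at rate r, one contributed unit becomes (1 + r) in the security fund and returns 4.6 × (1 + r) / 9 to the contributor.
Setting this equal to 1: 1 + r = 9/4.6 = 1.9565.
So the minimum matching rate is r = 1.9565 − 1 = 0.957.

0.957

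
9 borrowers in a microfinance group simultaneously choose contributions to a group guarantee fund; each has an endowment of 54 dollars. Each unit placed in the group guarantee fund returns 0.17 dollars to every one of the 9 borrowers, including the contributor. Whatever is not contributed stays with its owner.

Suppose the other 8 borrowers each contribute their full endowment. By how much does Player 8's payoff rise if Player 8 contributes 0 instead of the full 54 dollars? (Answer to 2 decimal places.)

44.82 dollars

Switching from a contribution of 54 to 0 lets Player 8 keep an extra 54 dollars, but lowers the group guarantee fund by 54, which costs Player 8 their own share of that drop: 0.17 × 54 = 9.18.
Net gain = 54 − 9.18 = 44.82. The private return per contributed unit (0.17) is below 1, so free-riding is indeed the best response regardless of what the others do.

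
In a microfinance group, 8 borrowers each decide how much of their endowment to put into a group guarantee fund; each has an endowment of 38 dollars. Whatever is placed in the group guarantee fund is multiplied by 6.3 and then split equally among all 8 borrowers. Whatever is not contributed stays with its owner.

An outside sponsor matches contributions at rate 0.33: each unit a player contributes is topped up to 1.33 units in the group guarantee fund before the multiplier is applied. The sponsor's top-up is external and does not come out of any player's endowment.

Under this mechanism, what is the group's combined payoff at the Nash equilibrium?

2547.22 dollars

Under the mechanism each unit contributed yields 6.3 × 1.33 / 8 = 1.0474 back to its contributor per unit of net cost, which exceeds 1, making full contribution the dominant choice for everyone.
At the Nash equilibrium everyone contributes 38. Group total payoff = 6.3 × 1.33 × 304 = 2547.22.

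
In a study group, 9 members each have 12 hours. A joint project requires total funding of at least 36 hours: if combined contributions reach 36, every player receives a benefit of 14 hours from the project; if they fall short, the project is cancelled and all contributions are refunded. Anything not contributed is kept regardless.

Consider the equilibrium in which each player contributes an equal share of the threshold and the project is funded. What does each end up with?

22 hours

Equal share of the threshold: 36/9 = 4.
At this profile no one gains by cutting their contribution: any cut drops the total below 36, the project is cancelled, contributions are refunded, and the deviator ends with 12, which is less than 12 − 4 + 14 = 22. Contributing more than 4 just wastes the excess. So contributing exactly 4 is a best response.
Each player's payoff: 12 − 4 + 14 = 22.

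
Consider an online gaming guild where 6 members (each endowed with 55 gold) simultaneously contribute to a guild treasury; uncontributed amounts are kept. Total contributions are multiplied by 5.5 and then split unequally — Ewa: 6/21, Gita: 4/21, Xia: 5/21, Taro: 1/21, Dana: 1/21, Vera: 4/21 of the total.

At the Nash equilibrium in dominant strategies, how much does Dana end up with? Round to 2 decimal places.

112.62 gold

For player j, contributing a unit is worthwhile iff 5.5 × (j's share) ≥ 1, i.e. iff j's share is at least 0.1818.
Ewa, Gita, Xia and Vera are above the threshold, contributing 55 each; the remaining 2 contribute 0. Total contributed: 220.
Dana keeps 55 and receives 5.5 × 220 × 1/21 = 57.62 from the guild treasury, for a payoff of 112.62.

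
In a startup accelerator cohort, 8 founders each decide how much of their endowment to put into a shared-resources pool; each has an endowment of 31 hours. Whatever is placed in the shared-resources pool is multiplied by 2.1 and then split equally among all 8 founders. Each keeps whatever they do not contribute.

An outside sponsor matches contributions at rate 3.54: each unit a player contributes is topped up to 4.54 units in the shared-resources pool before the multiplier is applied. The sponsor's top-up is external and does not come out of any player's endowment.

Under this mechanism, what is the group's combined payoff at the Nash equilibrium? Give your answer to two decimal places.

2364.43 hours

Under the mechanism each unit contributed yields 2.1 × 4.54 / 8 = 1.1918 back to its contributor per unit of net cost, which exceeds 1, making full contribution the dominant choice for everyone.
So the Nash equilibrium is full contribution by all 8; the group earns 2.1 × 4.54 × 248 = 2364.43.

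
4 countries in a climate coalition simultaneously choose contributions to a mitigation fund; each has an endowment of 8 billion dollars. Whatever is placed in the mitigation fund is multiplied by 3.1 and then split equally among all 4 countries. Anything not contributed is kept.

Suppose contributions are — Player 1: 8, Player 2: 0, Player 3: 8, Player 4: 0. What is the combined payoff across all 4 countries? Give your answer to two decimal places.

65.60 billion dollars

Total contributed: 8 + 0 + 8 + 0 = 16; total kept: 4 × 8 − 16 = 16.
The mitigation fund pays out 3.1 × 16 = 49.60 in aggregate.
Group total = 16 + 49.60 = 65.60.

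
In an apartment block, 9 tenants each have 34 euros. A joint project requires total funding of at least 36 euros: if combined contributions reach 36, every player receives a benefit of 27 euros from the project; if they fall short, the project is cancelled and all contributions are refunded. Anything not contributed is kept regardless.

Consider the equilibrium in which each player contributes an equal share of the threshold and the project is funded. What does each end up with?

57 euros

Equal share of the threshold: 36/9 = 4.
At this profile no one gains by cutting their contribution: any cut drops the total below 36, the project is cancelled, contributions are refunded, and the deviator ends with 34, which is less than 34 − 4 + 27 = 57. Contributing more than 4 just wastes the excess. So contributing exactly 4 is a best response.
Each player's payoff: 34 − 4 + 27 = 57.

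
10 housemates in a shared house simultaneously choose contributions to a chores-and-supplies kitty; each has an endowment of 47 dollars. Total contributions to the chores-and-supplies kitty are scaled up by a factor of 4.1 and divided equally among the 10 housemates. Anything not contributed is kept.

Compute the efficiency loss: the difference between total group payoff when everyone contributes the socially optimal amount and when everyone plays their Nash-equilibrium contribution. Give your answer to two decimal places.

1457.00 dollars

Each contributed unit returns 4.1/10 = 0.4100 to its contributor — below 1 — so contributing 0 is dominant for every player. At the Nash equilibrium everyone keeps their 47, and the group total is 10 × 47 = 470.
Each contributed unit returns 4.100 to the group as a whole (0.4100 to each of 10 players), which exceeds 1, so the social optimum is full contribution: group total = 4.100 × 470 = 1927.00.
Efficiency loss = 1927.00 − 470 = 1457.00.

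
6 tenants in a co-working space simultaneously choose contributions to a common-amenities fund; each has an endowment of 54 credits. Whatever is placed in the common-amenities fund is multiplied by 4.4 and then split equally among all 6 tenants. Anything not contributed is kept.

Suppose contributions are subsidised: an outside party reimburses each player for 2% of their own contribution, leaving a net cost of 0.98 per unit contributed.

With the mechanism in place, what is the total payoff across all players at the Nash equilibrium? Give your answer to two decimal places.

The effective private return is (4.4/6) / 0.98 = 0.7483, which is still under 1, so the mechanism doesn't change anyone's dominant strategy: zero contribution.
Everyone keeps their endowment and the group total is 6 × 54 = 324.

324.00 credits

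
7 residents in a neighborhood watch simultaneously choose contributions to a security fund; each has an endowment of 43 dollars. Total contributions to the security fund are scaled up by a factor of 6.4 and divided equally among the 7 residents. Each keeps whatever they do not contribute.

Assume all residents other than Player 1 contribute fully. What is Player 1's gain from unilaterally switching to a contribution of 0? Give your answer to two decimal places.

3.69 dollars

Switching from a contribution of 43 to 0 lets Player 1 keep an extra 43 dollars, but lowers the security fund by 43, which costs Player 1 their own share of that drop: 6.4/7 × 43 = 39.31.
Net gain = 43 − 39.31 = 3.69. The private return per contributed unit (0.9143) is below 1, so free-riding is indeed the best response regardless of what the others do.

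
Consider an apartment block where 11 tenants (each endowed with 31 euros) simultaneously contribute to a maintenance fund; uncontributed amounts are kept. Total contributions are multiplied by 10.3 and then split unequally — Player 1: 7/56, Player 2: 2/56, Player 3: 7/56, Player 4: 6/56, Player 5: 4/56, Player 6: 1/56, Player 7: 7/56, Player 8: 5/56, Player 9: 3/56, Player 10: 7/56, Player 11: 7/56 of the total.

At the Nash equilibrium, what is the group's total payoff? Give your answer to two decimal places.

2070.80 euros

A player with share s gets back 10.3·s per unit contributed, so full contribution is dominant for anyone with s > 1/10.3 = 0.0971 and zero contribution is dominant for anyone below.
Player 1, Player 3, Player 4, Player 7, Player 10 and Player 11 clear that bar, contributing 31 each; the remaining 5 contribute 0. Total contributed: 186.
The maintenance fund pays out 10.3 × 186 = 1915.80 in total (split across the unequal shares, but the aggregate is all that matters for the group sum).
The 5 free-riders keep 31 each, adding 155. Group total = 155 + 1915.80 = 2070.80.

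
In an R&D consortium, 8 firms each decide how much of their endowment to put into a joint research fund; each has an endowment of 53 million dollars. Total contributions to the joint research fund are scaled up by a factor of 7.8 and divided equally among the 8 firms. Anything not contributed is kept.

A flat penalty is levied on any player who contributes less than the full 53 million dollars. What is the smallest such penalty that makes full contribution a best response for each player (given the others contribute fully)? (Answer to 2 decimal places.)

Given the others contribute fully, the best deviation is to contribute 0 (any partial contribution still incurs the fine and gives up units whose private return 0.9750 is below 1).
Deviating from 53 to 0 saves 53 million dollars but forfeits the deviator's share of the drop in the joint research fund: 7.8/8 × 53 = 51.67.
So the deviation gain is 53 − 51.67 = 1.33, and the fine must be at least 1.33 million dollars to wipe it out.

1.33 million dollars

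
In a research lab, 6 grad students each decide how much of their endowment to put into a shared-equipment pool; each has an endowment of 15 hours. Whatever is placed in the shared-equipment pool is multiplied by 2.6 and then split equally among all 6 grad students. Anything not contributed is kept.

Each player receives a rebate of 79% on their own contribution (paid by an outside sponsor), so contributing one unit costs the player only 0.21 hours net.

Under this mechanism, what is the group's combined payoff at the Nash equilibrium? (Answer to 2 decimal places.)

Under the mechanism each unit contributed yields (2.6/6) / 0.21 = 2.0635 back to its contributor per unit of net cost, which exceeds 1, making full contribution the dominant choice for everyone.
At the Nash equilibrium everyone contributes 15. Group total payoff = 6 × (15 × 0.79 + 2.6 × 15) = 305.10.

305.10 hours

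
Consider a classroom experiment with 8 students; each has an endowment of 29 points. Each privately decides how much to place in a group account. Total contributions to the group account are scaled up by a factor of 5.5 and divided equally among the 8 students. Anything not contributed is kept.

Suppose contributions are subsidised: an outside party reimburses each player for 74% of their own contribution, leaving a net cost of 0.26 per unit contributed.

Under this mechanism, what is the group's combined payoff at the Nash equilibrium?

With the mechanism, a contributed unit returns (5.5/8) / 0.26 = 2.6442 per unit of net cost to the contributor — now above 1 — so contributing fully is weakly dominant for every player.
At the Nash equilibrium everyone contributes 29. Group total payoff = 8 × (29 × 0.74 + 5.5 × 29) = 1447.68.

1447.68 points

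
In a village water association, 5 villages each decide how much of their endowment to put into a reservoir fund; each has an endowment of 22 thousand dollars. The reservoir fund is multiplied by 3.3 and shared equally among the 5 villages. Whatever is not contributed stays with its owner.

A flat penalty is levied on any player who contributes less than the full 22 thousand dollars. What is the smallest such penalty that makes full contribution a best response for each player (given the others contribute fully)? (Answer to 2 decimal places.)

7.48 thousand dollars

Given the others contribute fully, the best deviation is to contribute 0 (any partial contribution still incurs the fine and gives up units whose private return 0.6600 is below 1).
Deviating from 22 to 0 saves 22 thousand dollars but forfeits the deviator's share of the drop in the reservoir fund: 3.3/5 × 22 = 14.52.
So the deviation gain is 22 − 14.52 = 7.48, and the fine must be at least 7.48 thousand dollars to wipe it out.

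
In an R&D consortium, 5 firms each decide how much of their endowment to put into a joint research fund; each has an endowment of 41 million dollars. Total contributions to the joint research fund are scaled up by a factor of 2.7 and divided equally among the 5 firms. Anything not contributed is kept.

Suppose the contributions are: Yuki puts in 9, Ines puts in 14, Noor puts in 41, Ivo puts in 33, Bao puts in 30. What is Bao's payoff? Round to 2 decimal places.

79.58 million dollars

Total contributed: 9 + 14 + 41 + 33 + 30 = 127.
Each receives 2.7 × 127 / 5 = 68.58 from the joint research fund.
Bao keeps 41 − 30 = 11, so Bao's payoff is 11 + 68.58 = 79.58.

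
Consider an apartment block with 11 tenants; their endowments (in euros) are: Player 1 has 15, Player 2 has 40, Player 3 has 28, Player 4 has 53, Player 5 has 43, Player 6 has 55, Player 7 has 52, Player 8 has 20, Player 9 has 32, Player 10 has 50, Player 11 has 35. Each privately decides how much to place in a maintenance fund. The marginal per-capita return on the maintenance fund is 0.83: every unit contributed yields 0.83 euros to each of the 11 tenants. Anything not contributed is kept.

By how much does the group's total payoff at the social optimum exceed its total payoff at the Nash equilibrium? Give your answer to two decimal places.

The private return per contributed unit is 0.83 < 1 for everyone, so the Nash equilibrium is zero contribution and the group total is Σ E_j = 15 + 40 + 28 + 53 + 43 + 55 + 52 + 20 + 32 + 50 + 35 = 423.
Each contributed unit returns 9.130 to the group, so the social optimum is full contribution by everyone: group total = 9.130 × 423 = 3861.99.
Efficiency loss = (9.130 − 1) × 423 = 3438.99.

3438.99 euros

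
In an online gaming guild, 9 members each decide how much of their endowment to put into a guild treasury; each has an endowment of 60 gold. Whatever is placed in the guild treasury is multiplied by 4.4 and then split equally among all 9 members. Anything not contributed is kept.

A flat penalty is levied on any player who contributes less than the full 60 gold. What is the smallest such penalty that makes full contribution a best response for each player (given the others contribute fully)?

30.67 gold

Given the others contribute fully, the best deviation is to contribute 0 (any partial contribution still incurs the fine and gives up units whose private return 0.4889 is below 1).
Deviating from 60 to 0 saves 60 gold but forfeits the deviator's share of the drop in the guild treasury: 4.4/9 × 60 = 29.33.
So the deviation gain is 60 − 29.33 = 30.67, and the fine must be at least 30.67 gold to wipe it out.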